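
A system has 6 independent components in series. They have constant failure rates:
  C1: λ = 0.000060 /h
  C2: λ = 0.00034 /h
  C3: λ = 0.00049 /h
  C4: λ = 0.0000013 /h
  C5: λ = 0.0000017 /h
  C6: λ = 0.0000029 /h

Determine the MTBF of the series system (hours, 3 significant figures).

1120

Series of exponential components: λ_sys = Σ λ_i
λ_sys = 0.000060 + 0.00034 + 0.00049 + 0.0000013 + 0.0000017 + 0.0000029 = 8.9590e-04 /h
MTBF = 1 / λ_sys = 1120 h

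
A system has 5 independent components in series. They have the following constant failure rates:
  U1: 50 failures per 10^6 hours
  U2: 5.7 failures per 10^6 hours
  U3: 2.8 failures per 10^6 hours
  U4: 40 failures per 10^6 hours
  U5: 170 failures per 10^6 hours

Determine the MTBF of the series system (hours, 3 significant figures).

Series of exponential components: λ_sys = Σ λ_i
λ_sys = 0.000050 + 0.0000057 + 0.0000028 + 0.000040 + 0.00017 = 2.6850e-04 /h
MTBF = 1 / λ_sys = 3720 h

3720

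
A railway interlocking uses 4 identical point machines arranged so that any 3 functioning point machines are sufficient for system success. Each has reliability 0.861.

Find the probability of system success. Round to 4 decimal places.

0.9044

R = Σ_{i=3}^{4} C(4,i) p^i (1−p)^{4−i} with p = 0.861
C(4,3)·0.861^3·0.139^1 = 0.354882
C(4,4)·0.861^4·0.139^0 = 0.549557
Sum = 0.9044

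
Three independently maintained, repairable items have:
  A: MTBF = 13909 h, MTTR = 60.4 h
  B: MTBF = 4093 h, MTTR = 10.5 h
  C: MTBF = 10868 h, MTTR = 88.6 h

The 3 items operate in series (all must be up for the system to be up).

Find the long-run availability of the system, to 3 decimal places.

A(A) = MTBF/(MTBF+MTTR) = 13909/(13909+60.4) = 0.995676
A(B) = MTBF/(MTBF+MTTR) = 4093/(4093+10.5) = 0.997441
A(C) = MTBF/(MTBF+MTTR) = 10868/(10868+88.6) = 0.991914
Series availability: 0.995676 × 0.997441 × 0.991914 = 0.985

0.985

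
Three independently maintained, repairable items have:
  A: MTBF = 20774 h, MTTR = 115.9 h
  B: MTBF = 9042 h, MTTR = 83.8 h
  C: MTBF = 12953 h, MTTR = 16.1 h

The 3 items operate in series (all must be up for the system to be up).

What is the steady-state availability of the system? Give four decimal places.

0.9841

A(A) = MTBF/(MTBF+MTTR) = 20774/(20774+115.9) = 0.994452
A(B) = MTBF/(MTBF+MTTR) = 9042/(9042+83.8) = 0.990817
A(C) = MTBF/(MTBF+MTTR) = 12953/(12953+16.1) = 0.998759
Series availability: 0.994452 × 0.990817 × 0.998759 = 0.9841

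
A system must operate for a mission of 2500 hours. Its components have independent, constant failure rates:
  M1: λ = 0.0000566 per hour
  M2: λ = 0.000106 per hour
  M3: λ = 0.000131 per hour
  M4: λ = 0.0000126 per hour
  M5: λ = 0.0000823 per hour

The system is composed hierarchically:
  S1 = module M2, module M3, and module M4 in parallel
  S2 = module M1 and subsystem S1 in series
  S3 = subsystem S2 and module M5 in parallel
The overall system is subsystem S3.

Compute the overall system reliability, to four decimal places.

0.9751

R(M1) = exp(−0.0000566 × 2500) = 0.868055
R(M2) = exp(−0.000106 × 2500) = 0.767206
R(M3) = exp(−0.000131 × 2500) = 0.720723
R(M4) = exp(−0.0000126 × 2500) = 0.968991
R(M5) = exp(−0.0000823 × 2500) = 0.814037
Parallel (M2, M3, and M4): 1 − (1 − 0.767206)(1 − 0.720723)(1 − 0.968991) = 0.997984
Series (M1 and [0.997984]): 0.868055 × 0.997984 = 0.866305
Parallel ([0.866305] and M5): 1 − (1 − 0.866305)(1 − 0.814037) = 0.9751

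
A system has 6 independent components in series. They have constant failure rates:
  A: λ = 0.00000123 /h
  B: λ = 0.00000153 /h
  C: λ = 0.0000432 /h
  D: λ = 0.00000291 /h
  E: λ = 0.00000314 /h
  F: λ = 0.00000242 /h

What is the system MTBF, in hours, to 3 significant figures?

18400

Series of exponential components: λ_sys = Σ λ_i
λ_sys = 0.00000123 + 0.00000153 + 0.0000432 + 0.00000291 + 0.00000314 + 0.00000242 = 5.4430e-05 /h
MTBF = 1 / λ_sys = 18400 h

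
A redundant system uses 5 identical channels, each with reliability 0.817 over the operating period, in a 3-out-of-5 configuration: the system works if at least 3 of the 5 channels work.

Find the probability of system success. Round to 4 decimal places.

R = Σ_{i=3}^{5} C(5,i) p^i (1−p)^{5−i} with p = 0.817
C(5,3)·0.817^3·0.183^2 = 0.182628
C(5,4)·0.817^4·0.183^1 = 0.407671
C(5,5)·0.817^5·0.183^0 = 0.364007
Sum = 0.9543

0.9543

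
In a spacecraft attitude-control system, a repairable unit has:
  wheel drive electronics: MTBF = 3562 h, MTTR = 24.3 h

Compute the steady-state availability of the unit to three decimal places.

A(wheel drive electronics) = MTBF/(MTBF+MTTR) = 3562/(3562+24.3) = 0.993

0.993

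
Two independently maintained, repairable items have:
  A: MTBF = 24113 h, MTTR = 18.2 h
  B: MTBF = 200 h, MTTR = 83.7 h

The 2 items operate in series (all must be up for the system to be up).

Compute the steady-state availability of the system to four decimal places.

0.7044

A(A) = MTBF/(MTBF+MTTR) = 24113/(24113+18.2) = 0.999246
A(B) = MTBF/(MTBF+MTTR) = 200/(200+83.7) = 0.704970
Series availability: 0.999246 × 0.704970 = 0.7044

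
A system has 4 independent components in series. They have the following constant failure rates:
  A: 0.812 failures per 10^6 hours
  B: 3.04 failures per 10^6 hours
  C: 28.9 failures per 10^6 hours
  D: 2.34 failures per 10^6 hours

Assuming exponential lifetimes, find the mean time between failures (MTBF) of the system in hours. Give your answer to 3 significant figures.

Series of exponential components: λ_sys = Σ λ_i
λ_sys = 0.000000812 + 0.00000304 + 0.0000289 + 0.00000234 = 3.5092e-05 /h
MTBF = 1 / λ_sys = 28500 h

28500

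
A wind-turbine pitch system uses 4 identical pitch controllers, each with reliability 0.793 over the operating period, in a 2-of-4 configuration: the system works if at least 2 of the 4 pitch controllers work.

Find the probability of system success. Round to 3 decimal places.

0.970

R = Σ_{i=2}^{4} C(4,i) p^i (1−p)^{4−i} with p = 0.793
C(4,2)·0.793^2·0.207^2 = 0.16167
C(4,3)·0.793^3·0.207^1 = 0.41290
C(4,4)·0.793^4·0.207^0 = 0.39545
Sum = 0.970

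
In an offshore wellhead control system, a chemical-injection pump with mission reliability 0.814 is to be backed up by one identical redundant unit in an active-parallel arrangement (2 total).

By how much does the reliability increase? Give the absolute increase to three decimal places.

0.151

R_before = 0.814
R_after = 1 − (1 − 0.814)^2 = 0.965
ΔR = 0.965 − 0.814 = 0.151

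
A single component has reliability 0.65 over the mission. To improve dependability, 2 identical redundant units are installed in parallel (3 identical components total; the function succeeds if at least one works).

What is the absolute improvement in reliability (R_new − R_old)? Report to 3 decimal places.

R_before = 0.65
R_after = 1 − (1 − 0.65)^3 = 0.957
ΔR = 0.957 − 0.65 = 0.307

0.307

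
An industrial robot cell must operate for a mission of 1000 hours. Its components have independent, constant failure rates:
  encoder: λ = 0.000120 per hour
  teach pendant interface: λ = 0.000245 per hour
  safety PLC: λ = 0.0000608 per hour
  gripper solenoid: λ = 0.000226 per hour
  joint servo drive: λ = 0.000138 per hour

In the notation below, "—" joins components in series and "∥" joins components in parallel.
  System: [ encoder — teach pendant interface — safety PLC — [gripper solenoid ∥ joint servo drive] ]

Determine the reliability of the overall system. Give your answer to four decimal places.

0.6362

R(encoder) = exp(−0.000120 × 1000) = 0.886920
R(teach pendant interface) = exp(−0.000245 × 1000) = 0.782705
R(safety PLC) = exp(−0.0000608 × 1000) = 0.941011
R(gripper solenoid) = exp(−0.000226 × 1000) = 0.797718
R(joint servo drive) = exp(−0.000138 × 1000) = 0.871099
Parallel (gripper solenoid and joint servo drive): 1 − (1 − 0.797718)(1 − 0.871099) = 0.973926
Series (encoder, teach pendant interface, safety PLC, and [0.973926]): 0.886920 × 0.782705 × 0.941011 × 0.973926 = 0.6362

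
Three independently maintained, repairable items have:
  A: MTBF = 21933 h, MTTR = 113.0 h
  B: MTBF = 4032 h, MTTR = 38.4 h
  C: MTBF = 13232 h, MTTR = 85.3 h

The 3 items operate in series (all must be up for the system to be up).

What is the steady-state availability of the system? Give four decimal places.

0.9792

A(A) = MTBF/(MTBF+MTTR) = 21933/(21933+113.0) = 0.994874
A(B) = MTBF/(MTBF+MTTR) = 4032/(4032+38.4) = 0.990566
A(C) = MTBF/(MTBF+MTTR) = 13232/(13232+85.3) = 0.993595
Series availability: 0.994874 × 0.990566 × 0.993595 = 0.9792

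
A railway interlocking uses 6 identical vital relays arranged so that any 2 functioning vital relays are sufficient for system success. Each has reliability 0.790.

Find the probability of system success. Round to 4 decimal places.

0.9980

R = Σ_{i=2}^{6} C(6,i) p^i (1−p)^{6−i} with p = 0.790
C(6,2)·0.790^2·0.210^4 = 0.018206
C(6,3)·0.790^3·0.210^3 = 0.091321
C(6,4)·0.790^4·0.210^2 = 0.257655
C(6,5)·0.790^5·0.210^1 = 0.387709
C(6,6)·0.790^6·0.210^0 = 0.243087
Sum = 0.9980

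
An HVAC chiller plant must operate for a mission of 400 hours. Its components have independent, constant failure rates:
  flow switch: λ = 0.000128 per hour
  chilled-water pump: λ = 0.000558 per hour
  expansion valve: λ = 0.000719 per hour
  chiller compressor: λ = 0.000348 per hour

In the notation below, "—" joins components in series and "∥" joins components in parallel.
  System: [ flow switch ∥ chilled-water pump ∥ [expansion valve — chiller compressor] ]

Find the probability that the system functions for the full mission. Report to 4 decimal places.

0.9965

R(flow switch) = exp(−0.000128 × 400) = 0.950089
R(chilled-water pump) = exp(−0.000558 × 400) = 0.799955
R(expansion valve) = exp(−0.000719 × 400) = 0.750062
R(chiller compressor) = exp(−0.000348 × 400) = 0.870054
Series (expansion valve and chiller compressor): 0.750062 × 0.870054 = 0.652594
Parallel (flow switch, chilled-water pump, and [0.652594]): 1 − (1 − 0.950089)(1 − 0.799955)(1 − 0.652594) = 0.9965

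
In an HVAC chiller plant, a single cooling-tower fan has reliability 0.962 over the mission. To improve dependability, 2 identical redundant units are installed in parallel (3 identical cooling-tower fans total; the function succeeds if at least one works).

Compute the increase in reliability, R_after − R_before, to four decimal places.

0.0379

R_before = 0.962
R_after = 1 − (1 − 0.962)^3 = 0.9999
ΔR = 0.9999 − 0.962 = 0.0379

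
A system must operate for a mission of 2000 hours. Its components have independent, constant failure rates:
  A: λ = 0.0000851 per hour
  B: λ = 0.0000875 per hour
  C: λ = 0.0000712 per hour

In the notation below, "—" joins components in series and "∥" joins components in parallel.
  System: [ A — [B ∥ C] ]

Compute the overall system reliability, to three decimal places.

R(A) = exp(−0.0000851 × 2000) = 0.84350
R(B) = exp(−0.0000875 × 2000) = 0.83946
R(C) = exp(−0.0000712 × 2000) = 0.86727
Parallel (B and C): 1 − (1 − 0.83946)(1 − 0.86727) = 0.97869
Series (A and [0.97869]): 0.84350 × 0.97869 = 0.826

0.826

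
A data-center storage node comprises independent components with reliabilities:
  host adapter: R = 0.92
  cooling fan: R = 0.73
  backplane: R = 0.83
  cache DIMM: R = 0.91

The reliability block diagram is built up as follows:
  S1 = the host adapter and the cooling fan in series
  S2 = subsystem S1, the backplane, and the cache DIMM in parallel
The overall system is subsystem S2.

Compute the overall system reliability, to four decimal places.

Series (host adapter and cooling fan): 0.920000 × 0.730000 = 0.671600
Parallel ([0.671600], backplane, and cache DIMM): 1 − (1 − 0.671600)(1 − 0.830000)(1 − 0.910000) = 0.9950

0.9950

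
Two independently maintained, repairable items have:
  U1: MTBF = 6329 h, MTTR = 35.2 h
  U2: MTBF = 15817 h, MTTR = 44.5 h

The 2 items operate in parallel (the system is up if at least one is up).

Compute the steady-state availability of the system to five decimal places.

0.99998

A(U1) = MTBF/(MTBF+MTTR) = 6329/(6329+35.2) = 0.994469
A(U2) = MTBF/(MTBF+MTTR) = 15817/(15817+44.5) = 0.997194
Parallel availability: 1 − (1 − 0.994469)(1 − 0.997194) = 0.99998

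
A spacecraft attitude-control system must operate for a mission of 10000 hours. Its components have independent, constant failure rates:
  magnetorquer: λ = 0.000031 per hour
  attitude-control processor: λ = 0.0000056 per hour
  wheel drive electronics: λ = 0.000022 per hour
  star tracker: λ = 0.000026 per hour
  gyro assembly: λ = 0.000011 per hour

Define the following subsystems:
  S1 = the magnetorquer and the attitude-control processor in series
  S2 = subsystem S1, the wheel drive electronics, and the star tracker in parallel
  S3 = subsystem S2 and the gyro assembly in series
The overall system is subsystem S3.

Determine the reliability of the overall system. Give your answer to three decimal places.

R(magnetorquer) = exp(−0.000031 × 10000) = 0.73345
R(attitude-control processor) = exp(−0.0000056 × 10000) = 0.94554
R(wheel drive electronics) = exp(−0.000022 × 10000) = 0.80252
R(star tracker) = exp(−0.000026 × 10000) = 0.77105
R(gyro assembly) = exp(−0.000011 × 10000) = 0.89583
Series (magnetorquer and attitude-control processor): 0.73345 × 0.94554 = 0.69351
Parallel ([0.69351], wheel drive electronics, and star tracker): 1 − (1 − 0.69351)(1 − 0.80252)(1 − 0.77105) = 0.98614
Series ([0.98614] and gyro assembly): 0.98614 × 0.89583 = 0.883

0.883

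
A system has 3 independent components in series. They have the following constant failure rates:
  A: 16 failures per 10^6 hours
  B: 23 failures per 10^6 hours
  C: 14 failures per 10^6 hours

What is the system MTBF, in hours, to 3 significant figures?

18900

Series of exponential components: λ_sys = Σ λ_i
λ_sys = 0.000016 + 0.000023 + 0.000014 = 5.3000e-05 /h
MTBF = 1 / λ_sys = 18900 h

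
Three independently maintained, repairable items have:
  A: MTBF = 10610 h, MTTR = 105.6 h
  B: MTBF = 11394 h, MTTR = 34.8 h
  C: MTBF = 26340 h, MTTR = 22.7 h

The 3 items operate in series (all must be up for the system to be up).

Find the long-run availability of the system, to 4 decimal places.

0.9863

A(A) = MTBF/(MTBF+MTTR) = 10610/(10610+105.6) = 0.990145
A(B) = MTBF/(MTBF+MTTR) = 11394/(11394+34.8) = 0.996955
A(C) = MTBF/(MTBF+MTTR) = 26340/(26340+22.7) = 0.999139
Series availability: 0.990145 × 0.996955 × 0.999139 = 0.9863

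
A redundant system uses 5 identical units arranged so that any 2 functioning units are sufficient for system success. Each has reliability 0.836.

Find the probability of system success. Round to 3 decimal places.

0.997

R = Σ_{i=2}^{5} C(5,i) p^i (1−p)^{5−i} with p = 0.836
C(5,2)·0.836^2·0.164^3 = 0.03083
C(5,3)·0.836^3·0.164^2 = 0.15715
C(5,4)·0.836^4·0.164^1 = 0.40053
C(5,5)·0.836^5·0.164^0 = 0.40835
Sum = 0.997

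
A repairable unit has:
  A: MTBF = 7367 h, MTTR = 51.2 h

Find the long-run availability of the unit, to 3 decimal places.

A(A) = MTBF/(MTBF+MTTR) = 7367/(7367+51.2) = 0.993

0.993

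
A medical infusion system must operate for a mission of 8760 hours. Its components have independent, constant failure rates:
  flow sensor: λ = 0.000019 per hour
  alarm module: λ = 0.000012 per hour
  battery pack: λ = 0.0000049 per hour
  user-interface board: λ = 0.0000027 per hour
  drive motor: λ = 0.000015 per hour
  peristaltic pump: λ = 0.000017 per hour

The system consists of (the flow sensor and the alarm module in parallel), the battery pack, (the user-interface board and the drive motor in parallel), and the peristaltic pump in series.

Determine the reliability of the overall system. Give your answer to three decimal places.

0.810

R(flow sensor) = exp(−0.000019 × 8760) = 0.84667
R(alarm module) = exp(−0.000012 × 8760) = 0.90022
R(battery pack) = exp(−0.0000049 × 8760) = 0.95798
R(user-interface board) = exp(−0.0000027 × 8760) = 0.97663
R(drive motor) = exp(−0.000015 × 8760) = 0.87687
R(peristaltic pump) = exp(−0.000017 × 8760) = 0.86164
Parallel (flow sensor and alarm module): 1 − (1 − 0.84667)(1 − 0.90022) = 0.98470
Parallel (user-interface board and drive motor): 1 − (1 − 0.97663)(1 − 0.87687) = 0.99712
Series ([0.98470], battery pack, [0.99712], and peristaltic pump): 0.98470 × 0.95798 × 0.99712 × 0.86164 = 0.810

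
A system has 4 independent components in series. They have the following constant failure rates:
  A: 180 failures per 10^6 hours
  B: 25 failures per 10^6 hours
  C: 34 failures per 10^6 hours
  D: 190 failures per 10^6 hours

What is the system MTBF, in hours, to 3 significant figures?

Series of exponential components: λ_sys = Σ λ_i
λ_sys = 0.00018 + 0.000025 + 0.000034 + 0.00019 = 4.2900e-04 /h
MTBF = 1 / λ_sys = 2330 h

2330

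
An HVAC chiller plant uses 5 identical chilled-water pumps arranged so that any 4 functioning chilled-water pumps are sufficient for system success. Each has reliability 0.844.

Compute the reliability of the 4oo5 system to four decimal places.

0.8241

R = Σ_{i=4}^{5} C(5,i) p^i (1−p)^{5−i} with p = 0.844
C(5,4)·0.844^4·0.156^1 = 0.395790
C(5,5)·0.844^5·0.156^0 = 0.428265
Sum = 0.8241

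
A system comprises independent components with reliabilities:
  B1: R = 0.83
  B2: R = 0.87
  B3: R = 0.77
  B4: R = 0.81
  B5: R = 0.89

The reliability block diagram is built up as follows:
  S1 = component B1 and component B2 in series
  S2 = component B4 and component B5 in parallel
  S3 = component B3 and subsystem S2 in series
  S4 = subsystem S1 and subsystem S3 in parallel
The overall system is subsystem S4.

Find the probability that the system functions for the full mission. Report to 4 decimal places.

Series (B1 and B2): 0.830000 × 0.870000 = 0.722100
Parallel (B4 and B5): 1 − (1 − 0.810000)(1 − 0.890000) = 0.979100
Series (B3 and [0.979100]): 0.770000 × 0.979100 = 0.753907
Parallel ([0.722100] and [0.753907]): 1 − (1 − 0.722100)(1 − 0.753907) = 0.9316

0.9316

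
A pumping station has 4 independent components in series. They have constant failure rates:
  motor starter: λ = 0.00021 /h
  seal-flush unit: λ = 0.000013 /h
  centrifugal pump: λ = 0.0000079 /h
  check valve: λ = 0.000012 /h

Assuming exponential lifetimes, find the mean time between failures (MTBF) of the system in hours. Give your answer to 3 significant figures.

Series of exponential components: λ_sys = Σ λ_i
λ_sys = 0.00021 + 0.000013 + 0.0000079 + 0.000012 = 2.4290e-04 /h
MTBF = 1 / λ_sys = 4120 h

4120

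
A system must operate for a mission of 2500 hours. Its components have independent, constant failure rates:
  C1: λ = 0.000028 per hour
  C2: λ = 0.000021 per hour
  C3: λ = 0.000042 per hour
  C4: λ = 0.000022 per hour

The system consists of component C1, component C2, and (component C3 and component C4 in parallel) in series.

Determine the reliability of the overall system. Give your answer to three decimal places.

R(C1) = exp(−0.000028 × 2500) = 0.93239
R(C2) = exp(−0.000021 × 2500) = 0.94885
R(C3) = exp(−0.000042 × 2500) = 0.90032
R(C4) = exp(−0.000022 × 2500) = 0.94649
Parallel (C3 and C4): 1 − (1 − 0.90032)(1 − 0.94649) = 0.99467
Series (C1, C2, and [0.99467]): 0.93239 × 0.94885 × 0.99467 = 0.880

0.880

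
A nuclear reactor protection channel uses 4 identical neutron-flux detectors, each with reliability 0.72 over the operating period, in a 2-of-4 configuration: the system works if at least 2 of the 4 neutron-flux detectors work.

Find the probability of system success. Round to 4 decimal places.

0.9306

R = Σ_{i=2}^{4} C(4,i) p^i (1−p)^{4−i} with p = 0.72
C(4,2)·0.72^2·0.28^2 = 0.243855
C(4,3)·0.72^3·0.28^1 = 0.418038
C(4,4)·0.72^4·0.28^0 = 0.268739
Sum = 0.9306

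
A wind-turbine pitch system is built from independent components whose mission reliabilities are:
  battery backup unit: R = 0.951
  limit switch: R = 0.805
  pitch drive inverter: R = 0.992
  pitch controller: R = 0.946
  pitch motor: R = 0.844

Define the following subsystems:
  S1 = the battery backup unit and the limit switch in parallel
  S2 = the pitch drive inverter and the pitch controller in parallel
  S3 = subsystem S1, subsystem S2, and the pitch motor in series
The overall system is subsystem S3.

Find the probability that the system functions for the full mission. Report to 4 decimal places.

0.8356

Parallel (battery backup unit and limit switch): 1 − (1 − 0.951000)(1 − 0.805000) = 0.990445
Parallel (pitch drive inverter and pitch controller): 1 − (1 − 0.992000)(1 − 0.946000) = 0.999568
Series ([0.990445], [0.999568], and pitch motor): 0.990445 × 0.999568 × 0.844000 = 0.8356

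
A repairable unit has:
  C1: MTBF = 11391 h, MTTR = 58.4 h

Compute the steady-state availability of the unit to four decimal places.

0.9949

A(C1) = MTBF/(MTBF+MTTR) = 11391/(11391+58.4) = 0.9949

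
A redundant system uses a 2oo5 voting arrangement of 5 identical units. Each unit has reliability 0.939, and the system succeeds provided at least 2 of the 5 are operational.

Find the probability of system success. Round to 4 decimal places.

R = Σ_{i=2}^{5} C(5,i) p^i (1−p)^{5−i} with p = 0.939
C(5,2)·0.939^2·0.061^3 = 0.002001
C(5,3)·0.939^3·0.061^2 = 0.030807
C(5,4)·0.939^4·0.061^1 = 0.237117
C(5,5)·0.939^5·0.061^0 = 0.730009
Sum = 0.9999

0.9999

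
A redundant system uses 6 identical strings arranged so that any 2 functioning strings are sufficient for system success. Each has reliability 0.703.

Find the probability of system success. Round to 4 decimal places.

R = Σ_{i=2}^{6} C(6,i) p^i (1−p)^{6−i} with p = 0.703
C(6,2)·0.703^2·0.297^4 = 0.057680
C(6,3)·0.703^3·0.297^3 = 0.182039
C(6,4)·0.703^4·0.297^2 = 0.323166
C(6,5)·0.703^5·0.297^1 = 0.305974
C(6,6)·0.703^6·0.297^0 = 0.120707
Sum = 0.9896

0.9896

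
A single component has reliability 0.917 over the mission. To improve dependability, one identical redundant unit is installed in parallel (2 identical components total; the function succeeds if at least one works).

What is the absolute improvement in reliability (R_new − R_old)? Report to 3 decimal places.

0.076

R_before = 0.917
R_after = 1 − (1 − 0.917)^2 = 0.993
ΔR = 0.993 − 0.917 = 0.076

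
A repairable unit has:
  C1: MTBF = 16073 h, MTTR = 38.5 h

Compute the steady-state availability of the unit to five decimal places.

A(C1) = MTBF/(MTBF+MTTR) = 16073/(16073+38.5) = 0.99761

0.99761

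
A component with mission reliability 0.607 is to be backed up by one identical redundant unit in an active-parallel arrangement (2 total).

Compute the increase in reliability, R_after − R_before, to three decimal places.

0.239

R_before = 0.607
R_after = 1 − (1 − 0.607)^2 = 0.846
ΔR = 0.846 − 0.607 = 0.239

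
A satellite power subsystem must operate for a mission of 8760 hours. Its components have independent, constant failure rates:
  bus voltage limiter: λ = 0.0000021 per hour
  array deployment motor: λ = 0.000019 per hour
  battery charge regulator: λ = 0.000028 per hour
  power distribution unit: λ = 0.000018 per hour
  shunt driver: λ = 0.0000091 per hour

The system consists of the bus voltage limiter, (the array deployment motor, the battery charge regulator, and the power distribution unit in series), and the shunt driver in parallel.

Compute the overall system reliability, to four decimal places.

R(bus voltage limiter) = exp(−0.0000021 × 8760) = 0.981772
R(array deployment motor) = exp(−0.000019 × 8760) = 0.846674
R(battery charge regulator) = exp(−0.000028 × 8760) = 0.782485
R(power distribution unit) = exp(−0.000018 × 8760) = 0.854123
R(shunt driver) = exp(−0.0000091 × 8760) = 0.923379
Series (array deployment motor, battery charge regulator, and power distribution unit): 0.846674 × 0.782485 × 0.854123 = 0.565865
Parallel (bus voltage limiter, [0.565865], and shunt driver): 1 − (1 − 0.981772)(1 − 0.565865)(1 − 0.923379) = 0.9994

0.9994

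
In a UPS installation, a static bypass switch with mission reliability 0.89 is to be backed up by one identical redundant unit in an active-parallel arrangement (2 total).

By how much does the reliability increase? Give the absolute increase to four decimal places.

R_before = 0.89
R_after = 1 − (1 − 0.89)^2 = 0.9879
ΔR = 0.9879 − 0.89 = 0.0979

0.0979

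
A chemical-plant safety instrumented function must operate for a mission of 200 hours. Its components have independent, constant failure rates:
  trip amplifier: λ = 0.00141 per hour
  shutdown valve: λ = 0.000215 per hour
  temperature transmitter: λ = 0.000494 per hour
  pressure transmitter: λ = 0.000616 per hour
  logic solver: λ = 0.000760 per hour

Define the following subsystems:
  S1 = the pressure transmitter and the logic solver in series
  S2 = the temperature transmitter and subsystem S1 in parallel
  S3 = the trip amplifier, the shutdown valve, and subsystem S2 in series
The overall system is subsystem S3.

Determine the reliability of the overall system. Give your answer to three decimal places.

0.706

R(trip amplifier) = exp(−0.00141 × 200) = 0.75427
R(shutdown valve) = exp(−0.000215 × 200) = 0.95791
R(temperature transmitter) = exp(−0.000494 × 200) = 0.90592
R(pressure transmitter) = exp(−0.000616 × 200) = 0.88409
R(logic solver) = exp(−0.000760 × 200) = 0.85899
Series (pressure transmitter and logic solver): 0.88409 × 0.85899 = 0.75942
Parallel (temperature transmitter and [0.75942]): 1 − (1 − 0.90592)(1 − 0.75942) = 0.97737
Series (trip amplifier, shutdown valve, and [0.97737]): 0.75427 × 0.95791 × 0.97737 = 0.706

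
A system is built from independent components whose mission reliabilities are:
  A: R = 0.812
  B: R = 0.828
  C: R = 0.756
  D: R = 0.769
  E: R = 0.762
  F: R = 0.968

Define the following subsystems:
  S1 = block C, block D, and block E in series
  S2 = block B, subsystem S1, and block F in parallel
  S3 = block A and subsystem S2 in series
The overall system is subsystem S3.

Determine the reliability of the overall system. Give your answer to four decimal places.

Series (C, D, and E): 0.756000 × 0.769000 × 0.762000 = 0.442999
Parallel (B, [0.442999], and F): 1 − (1 − 0.828000)(1 − 0.442999)(1 − 0.968000) = 0.996934
Series (A and [0.996934]): 0.812000 × 0.996934 = 0.8095

0.8095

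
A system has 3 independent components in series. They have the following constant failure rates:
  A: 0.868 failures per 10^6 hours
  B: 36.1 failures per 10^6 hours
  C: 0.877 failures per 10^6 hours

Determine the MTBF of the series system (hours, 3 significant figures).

Series of exponential components: λ_sys = Σ λ_i
λ_sys = 0.000000868 + 0.0000361 + 0.000000877 = 3.7845e-05 /h
MTBF = 1 / λ_sys = 26400 h

26400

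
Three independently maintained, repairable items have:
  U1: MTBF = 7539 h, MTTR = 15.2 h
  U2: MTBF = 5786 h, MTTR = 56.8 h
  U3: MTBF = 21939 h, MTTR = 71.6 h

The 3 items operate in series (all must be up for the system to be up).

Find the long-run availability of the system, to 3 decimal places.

0.985

A(U1) = MTBF/(MTBF+MTTR) = 7539/(7539+15.2) = 0.997988
A(U2) = MTBF/(MTBF+MTTR) = 5786/(5786+56.8) = 0.990279
A(U3) = MTBF/(MTBF+MTTR) = 21939/(21939+71.6) = 0.996747
Series availability: 0.997988 × 0.990279 × 0.996747 = 0.985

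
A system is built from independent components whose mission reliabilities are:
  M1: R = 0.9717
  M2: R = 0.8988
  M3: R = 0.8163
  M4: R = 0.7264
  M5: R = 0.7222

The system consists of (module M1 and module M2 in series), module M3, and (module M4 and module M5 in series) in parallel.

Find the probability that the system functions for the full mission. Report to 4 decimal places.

Series (M1 and M2): 0.971700 × 0.898800 = 0.873364
Series (M4 and M5): 0.726400 × 0.722200 = 0.524606
Parallel ([0.873364], M3, and [0.524606]): 1 − (1 − 0.873364)(1 − 0.816300)(1 − 0.524606) = 0.9889

0.9889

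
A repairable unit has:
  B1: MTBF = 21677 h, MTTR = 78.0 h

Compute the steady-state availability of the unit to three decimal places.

A(B1) = MTBF/(MTBF+MTTR) = 21677/(21677+78.0) = 0.996

0.996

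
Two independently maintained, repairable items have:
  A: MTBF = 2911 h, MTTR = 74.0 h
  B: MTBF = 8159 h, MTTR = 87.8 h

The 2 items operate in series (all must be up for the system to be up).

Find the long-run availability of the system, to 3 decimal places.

0.965

A(A) = MTBF/(MTBF+MTTR) = 2911/(2911+74.0) = 0.975209
A(B) = MTBF/(MTBF+MTTR) = 8159/(8159+87.8) = 0.989353
Series availability: 0.975209 × 0.989353 = 0.965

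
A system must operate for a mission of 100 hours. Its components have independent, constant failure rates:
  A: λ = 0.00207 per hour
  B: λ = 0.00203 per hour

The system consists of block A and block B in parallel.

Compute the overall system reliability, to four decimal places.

R(A) = exp(−0.00207 × 100) = 0.813020
R(B) = exp(−0.00203 × 100) = 0.816278
Parallel (A and B): 1 − (1 − 0.813020)(1 − 0.816278) = 0.9656

0.9656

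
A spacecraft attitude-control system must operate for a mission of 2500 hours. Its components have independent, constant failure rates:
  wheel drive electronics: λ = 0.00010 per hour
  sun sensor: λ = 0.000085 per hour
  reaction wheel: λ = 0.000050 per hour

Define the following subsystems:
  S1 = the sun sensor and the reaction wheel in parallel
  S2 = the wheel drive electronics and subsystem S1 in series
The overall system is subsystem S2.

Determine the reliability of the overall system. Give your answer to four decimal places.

R(wheel drive electronics) = exp(−0.00010 × 2500) = 0.778801
R(sun sensor) = exp(−0.000085 × 2500) = 0.808560
R(reaction wheel) = exp(−0.000050 × 2500) = 0.882497
Parallel (sun sensor and reaction wheel): 1 − (1 − 0.808560)(1 − 0.882497) = 0.977505
Series (wheel drive electronics and [0.977505]): 0.778801 × 0.977505 = 0.7613

0.7613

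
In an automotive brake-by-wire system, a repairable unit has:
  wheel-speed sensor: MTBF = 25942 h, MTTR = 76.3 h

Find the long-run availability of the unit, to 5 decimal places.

0.99707

A(wheel-speed sensor) = MTBF/(MTBF+MTTR) = 25942/(25942+76.3) = 0.99707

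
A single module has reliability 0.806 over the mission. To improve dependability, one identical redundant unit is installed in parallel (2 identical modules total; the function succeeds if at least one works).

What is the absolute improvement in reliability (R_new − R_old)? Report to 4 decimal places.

0.1564

R_before = 0.806
R_after = 1 − (1 − 0.806)^2 = 0.9624
ΔR = 0.9624 − 0.806 = 0.1564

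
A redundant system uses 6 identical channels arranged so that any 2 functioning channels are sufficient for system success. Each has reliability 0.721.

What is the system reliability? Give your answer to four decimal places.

0.9922

R = Σ_{i=2}^{6} C(6,i) p^i (1−p)^{6−i} with p = 0.721
C(6,2)·0.721^2·0.279^4 = 0.047247
C(6,3)·0.721^3·0.279^3 = 0.162798
C(6,4)·0.721^4·0.279^2 = 0.315530
C(6,5)·0.721^5·0.279^1 = 0.326161
C(6,6)·0.721^6·0.279^0 = 0.140479
Sum = 0.9922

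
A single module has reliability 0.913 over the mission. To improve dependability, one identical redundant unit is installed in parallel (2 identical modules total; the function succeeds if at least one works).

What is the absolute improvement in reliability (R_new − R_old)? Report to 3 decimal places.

0.079

R_before = 0.913
R_after = 1 − (1 − 0.913)^2 = 0.992
ΔR = 0.992 − 0.913 = 0.079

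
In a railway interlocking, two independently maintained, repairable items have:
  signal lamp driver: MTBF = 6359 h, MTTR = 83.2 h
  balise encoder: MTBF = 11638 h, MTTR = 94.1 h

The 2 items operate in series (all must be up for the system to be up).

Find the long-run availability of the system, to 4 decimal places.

0.9792

A(signal lamp driver) = MTBF/(MTBF+MTTR) = 6359/(6359+83.2) = 0.987085
A(balise encoder) = MTBF/(MTBF+MTTR) = 11638/(11638+94.1) = 0.991979
Series availability: 0.987085 × 0.991979 = 0.9792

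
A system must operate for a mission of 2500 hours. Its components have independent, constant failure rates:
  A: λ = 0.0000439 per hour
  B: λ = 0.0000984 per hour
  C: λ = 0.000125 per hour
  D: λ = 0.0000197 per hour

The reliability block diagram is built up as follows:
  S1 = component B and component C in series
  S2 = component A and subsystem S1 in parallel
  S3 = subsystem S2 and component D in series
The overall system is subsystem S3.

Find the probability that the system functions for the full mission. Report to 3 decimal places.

R(A) = exp(−0.0000439 × 2500) = 0.89606
R(B) = exp(−0.0000984 × 2500) = 0.78192
R(C) = exp(−0.000125 × 2500) = 0.73162
R(D) = exp(−0.0000197 × 2500) = 0.95194
Series (B and C): 0.78192 × 0.73162 = 0.57207
Parallel (A and [0.57207]): 1 − (1 − 0.89606)(1 − 0.57207) = 0.95552
Series ([0.95552] and D): 0.95552 × 0.95194 = 0.910

0.910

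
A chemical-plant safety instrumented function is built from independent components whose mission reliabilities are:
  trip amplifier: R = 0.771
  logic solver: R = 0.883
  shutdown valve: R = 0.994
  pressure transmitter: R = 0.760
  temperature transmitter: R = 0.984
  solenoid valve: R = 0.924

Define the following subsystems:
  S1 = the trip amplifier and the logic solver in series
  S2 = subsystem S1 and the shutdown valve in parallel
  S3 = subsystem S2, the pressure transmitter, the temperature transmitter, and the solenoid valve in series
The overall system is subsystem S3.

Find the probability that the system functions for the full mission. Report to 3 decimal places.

Series (trip amplifier and logic solver): 0.77100 × 0.88300 = 0.68079
Parallel ([0.68079] and shutdown valve): 1 − (1 − 0.68079)(1 − 0.99400) = 0.99808
Series ([0.99808], pressure transmitter, temperature transmitter, and solenoid valve): 0.99808 × 0.76000 × 0.98400 × 0.92400 = 0.690

0.690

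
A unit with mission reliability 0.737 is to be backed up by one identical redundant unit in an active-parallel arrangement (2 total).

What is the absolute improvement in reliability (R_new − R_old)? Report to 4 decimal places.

R_before = 0.737
R_after = 1 − (1 − 0.737)^2 = 0.9308
ΔR = 0.9308 − 0.737 = 0.1938

0.1938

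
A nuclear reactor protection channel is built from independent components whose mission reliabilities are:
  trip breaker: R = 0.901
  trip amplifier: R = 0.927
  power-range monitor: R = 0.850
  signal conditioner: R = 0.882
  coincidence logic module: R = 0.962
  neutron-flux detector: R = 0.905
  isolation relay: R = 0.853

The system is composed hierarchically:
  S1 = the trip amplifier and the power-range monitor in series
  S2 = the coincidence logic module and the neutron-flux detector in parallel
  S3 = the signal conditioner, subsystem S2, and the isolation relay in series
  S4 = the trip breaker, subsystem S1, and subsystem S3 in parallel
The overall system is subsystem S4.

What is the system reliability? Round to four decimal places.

0.9947

Series (trip amplifier and power-range monitor): 0.927000 × 0.850000 = 0.787950
Parallel (coincidence logic module and neutron-flux detector): 1 − (1 − 0.962000)(1 − 0.905000) = 0.996390
Series (signal conditioner, [0.996390], and isolation relay): 0.882000 × 0.996390 × 0.853000 = 0.749630
Parallel (trip breaker, [0.787950], and [0.749630]): 1 − (1 − 0.901000)(1 − 0.787950)(1 − 0.749630) = 0.9947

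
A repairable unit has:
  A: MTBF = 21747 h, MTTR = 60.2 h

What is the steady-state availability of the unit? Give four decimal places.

A(A) = MTBF/(MTBF+MTTR) = 21747/(21747+60.2) = 0.9972

0.9972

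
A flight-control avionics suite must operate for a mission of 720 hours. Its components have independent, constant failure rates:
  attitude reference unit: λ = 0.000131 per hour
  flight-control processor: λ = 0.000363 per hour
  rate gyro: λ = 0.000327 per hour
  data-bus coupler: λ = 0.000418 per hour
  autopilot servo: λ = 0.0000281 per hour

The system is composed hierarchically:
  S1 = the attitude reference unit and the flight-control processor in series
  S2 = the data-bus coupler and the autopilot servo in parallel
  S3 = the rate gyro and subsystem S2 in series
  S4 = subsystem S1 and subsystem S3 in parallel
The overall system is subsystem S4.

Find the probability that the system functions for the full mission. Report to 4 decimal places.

R(attitude reference unit) = exp(−0.000131 × 720) = 0.909992
R(flight-control processor) = exp(−0.000363 × 720) = 0.770004
R(rate gyro) = exp(−0.000327 × 720) = 0.790223
R(data-bus coupler) = exp(−0.000418 × 720) = 0.740107
R(autopilot servo) = exp(−0.0000281 × 720) = 0.979971
Series (attitude reference unit and flight-control processor): 0.909992 × 0.770004 = 0.700697
Parallel (data-bus coupler and autopilot servo): 1 − (1 − 0.740107)(1 − 0.979971) = 0.994795
Series (rate gyro and [0.994795]): 0.790223 × 0.994795 = 0.786110
Parallel ([0.700697] and [0.786110]): 1 − (1 − 0.700697)(1 − 0.786110) = 0.9360

0.9360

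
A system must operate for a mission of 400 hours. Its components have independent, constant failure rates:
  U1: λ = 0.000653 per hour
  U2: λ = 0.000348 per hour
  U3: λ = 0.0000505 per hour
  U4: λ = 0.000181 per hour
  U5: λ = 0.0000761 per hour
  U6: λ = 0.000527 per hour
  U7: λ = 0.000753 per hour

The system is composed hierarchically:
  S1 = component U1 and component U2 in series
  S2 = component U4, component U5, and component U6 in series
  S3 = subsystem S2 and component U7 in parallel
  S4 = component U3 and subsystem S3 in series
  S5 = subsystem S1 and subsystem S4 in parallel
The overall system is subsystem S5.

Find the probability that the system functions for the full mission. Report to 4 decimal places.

R(U1) = exp(−0.000653 × 400) = 0.770127
R(U2) = exp(−0.000348 × 400) = 0.870054
R(U3) = exp(−0.0000505 × 400) = 0.980003
R(U4) = exp(−0.000181 × 400) = 0.930159
R(U5) = exp(−0.0000761 × 400) = 0.970019
R(U6) = exp(−0.000527 × 400) = 0.809936
R(U7) = exp(−0.000753 × 400) = 0.739930
Series (U1 and U2): 0.770127 × 0.870054 = 0.670052
Series (U4, U5, and U6): 0.930159 × 0.970019 × 0.809936 = 0.730782
Parallel ([0.730782] and U7): 1 − (1 − 0.730782)(1 − 0.739930) = 0.929984
Series (U3 and [0.929984]): 0.980003 × 0.929984 = 0.911387
Parallel ([0.670052] and [0.911387]): 1 − (1 − 0.670052)(1 − 0.911387) = 0.9708

0.9708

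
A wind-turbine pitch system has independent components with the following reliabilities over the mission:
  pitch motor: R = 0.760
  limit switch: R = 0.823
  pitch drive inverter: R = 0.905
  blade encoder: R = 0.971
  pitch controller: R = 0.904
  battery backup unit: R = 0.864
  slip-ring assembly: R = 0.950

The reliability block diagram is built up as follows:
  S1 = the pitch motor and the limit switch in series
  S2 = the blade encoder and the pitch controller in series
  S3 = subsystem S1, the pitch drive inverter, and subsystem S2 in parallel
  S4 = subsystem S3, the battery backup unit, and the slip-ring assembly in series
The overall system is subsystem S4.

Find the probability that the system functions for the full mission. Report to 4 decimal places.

0.8172

Series (pitch motor and limit switch): 0.760000 × 0.823000 = 0.625480
Series (blade encoder and pitch controller): 0.971000 × 0.904000 = 0.877784
Parallel ([0.625480], pitch drive inverter, and [0.877784]): 1 − (1 − 0.625480)(1 − 0.905000)(1 − 0.877784) = 0.995652
Series ([0.995652], battery backup unit, and slip-ring assembly): 0.995652 × 0.864000 × 0.950000 = 0.8172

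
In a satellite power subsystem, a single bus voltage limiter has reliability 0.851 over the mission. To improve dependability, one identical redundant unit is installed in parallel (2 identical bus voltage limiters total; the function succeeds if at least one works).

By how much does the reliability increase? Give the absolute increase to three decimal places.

R_before = 0.851
R_after = 1 − (1 − 0.851)^2 = 0.978
ΔR = 0.978 − 0.851 = 0.127

0.127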